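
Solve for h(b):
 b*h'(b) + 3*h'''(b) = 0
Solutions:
 h(b) = C1 + Integral(C2*airyai(-3^(2/3)*b/3) + C3*airybi(-3^(2/3)*b/3), b)


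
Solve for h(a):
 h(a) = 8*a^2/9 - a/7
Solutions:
 h(a) = a*(56*a - 9)/63


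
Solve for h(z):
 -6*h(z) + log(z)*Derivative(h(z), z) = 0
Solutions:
 h(z) = C1*exp(6*li(z))


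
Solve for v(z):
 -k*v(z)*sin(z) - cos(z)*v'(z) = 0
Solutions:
 v(z) = C1*exp(k*log(cos(z)))


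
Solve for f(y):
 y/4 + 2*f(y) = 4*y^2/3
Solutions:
 f(y) = y*(16*y - 3)/24


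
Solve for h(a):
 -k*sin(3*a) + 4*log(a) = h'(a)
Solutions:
 h(a) = C1 + 4*a*log(a) - 4*a + k*cos(3*a)/3


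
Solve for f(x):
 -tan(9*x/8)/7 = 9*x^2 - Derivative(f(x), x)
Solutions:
 f(x) = C1 + 3*x^3 - 8*log(cos(9*x/8))/63


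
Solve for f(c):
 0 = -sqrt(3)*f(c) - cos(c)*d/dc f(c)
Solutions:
 f(c) = C1*(sin(c) - 1)^(sqrt(3)/2)/(sin(c) + 1)^(sqrt(3)/2)


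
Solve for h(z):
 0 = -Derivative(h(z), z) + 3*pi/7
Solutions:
 h(z) = C1 + 3*pi*z/7


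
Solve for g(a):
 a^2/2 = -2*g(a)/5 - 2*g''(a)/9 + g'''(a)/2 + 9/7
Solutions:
 g(a) = C1*exp(a*(-2^(1/3)*5^(2/3)*(81*sqrt(60009) + 19843)^(1/3) - 40*2^(2/3)*5^(1/3)/(81*sqrt(60009) + 19843)^(1/3) + 40)/270)*sin(10^(1/3)*sqrt(3)*a*(-5^(1/3)*(81*sqrt(60009) + 19843)^(1/3) + 40*2^(1/3)/(81*sqrt(60009) + 19843)^(1/3))/270) + C2*exp(a*(-2^(1/3)*5^(2/3)*(81*sqrt(60009) + 19843)^(1/3) - 40*2^(2/3)*5^(1/3)/(81*sqrt(60009) + 19843)^(1/3) + 40)/270)*cos(10^(1/3)*sqrt(3)*a*(-5^(1/3)*(81*sqrt(60009) + 19843)^(1/3) + 40*2^(1/3)/(81*sqrt(60009) + 19843)^(1/3))/270) + C3*exp(a*(40*2^(2/3)*5^(1/3)/(81*sqrt(60009) + 19843)^(1/3) + 20 + 2^(1/3)*5^(2/3)*(81*sqrt(60009) + 19843)^(1/3))/135) - 5*a^2/4 + 290/63


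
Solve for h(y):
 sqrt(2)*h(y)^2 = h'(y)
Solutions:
 h(y) = -1/(C1 + sqrt(2)*y)


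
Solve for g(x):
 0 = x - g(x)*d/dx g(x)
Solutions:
 g(x) = -sqrt(C1 + x^2)
 g(x) = sqrt(C1 + x^2)


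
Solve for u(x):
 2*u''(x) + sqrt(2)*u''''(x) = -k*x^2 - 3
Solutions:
 u(x) = C1 + C2*x + C3*sin(2^(1/4)*x) + C4*cos(2^(1/4)*x) - k*x^4/24 + x^2*(sqrt(2)*k - 3)/4


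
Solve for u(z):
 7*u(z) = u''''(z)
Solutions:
 u(z) = C1*exp(-7^(1/4)*z) + C2*exp(7^(1/4)*z) + C3*sin(7^(1/4)*z) + C4*cos(7^(1/4)*z)


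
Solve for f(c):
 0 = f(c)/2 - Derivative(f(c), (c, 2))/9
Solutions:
 f(c) = C1*exp(-3*sqrt(2)*c/2) + C2*exp(3*sqrt(2)*c/2)


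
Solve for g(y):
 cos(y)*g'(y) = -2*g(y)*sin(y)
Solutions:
 g(y) = C1*cos(y)^2


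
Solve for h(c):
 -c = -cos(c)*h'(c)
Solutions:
 h(c) = C1 + Integral(c/cos(c), c)


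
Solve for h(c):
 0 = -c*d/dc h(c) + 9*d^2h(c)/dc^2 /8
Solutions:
 h(c) = C1 + C2*erfi(2*c/3)


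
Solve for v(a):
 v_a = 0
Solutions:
 v(a) = C1


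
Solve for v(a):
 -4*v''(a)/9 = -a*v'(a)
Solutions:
 v(a) = C1 + C2*erfi(3*sqrt(2)*a/4)


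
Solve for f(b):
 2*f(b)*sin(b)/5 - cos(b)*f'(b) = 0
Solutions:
 f(b) = C1/cos(b)^(2/5)


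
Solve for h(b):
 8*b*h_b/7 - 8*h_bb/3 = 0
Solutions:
 h(b) = C1 + C2*erfi(sqrt(42)*b/14)


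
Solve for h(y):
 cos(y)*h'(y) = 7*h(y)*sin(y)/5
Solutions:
 h(y) = C1/cos(y)^(7/5)


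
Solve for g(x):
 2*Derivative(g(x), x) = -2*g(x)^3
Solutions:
 g(x) = -sqrt(2)*sqrt(-1/(C1 - x))/2
 g(x) = sqrt(2)*sqrt(-1/(C1 - x))/2


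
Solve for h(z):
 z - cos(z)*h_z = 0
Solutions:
 h(z) = C1 + Integral(z/cos(z), z)


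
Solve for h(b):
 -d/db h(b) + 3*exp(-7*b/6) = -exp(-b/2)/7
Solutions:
 h(b) = C1 - 2*exp(-b/2)/7 - 18*exp(-7*b/6)/7


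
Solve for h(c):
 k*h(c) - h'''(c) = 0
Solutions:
 h(c) = C1*exp(c*k^(1/3)) + C2*exp(c*k^(1/3)*(-1 + sqrt(3)*I)/2) + C3*exp(-c*k^(1/3)*(1 + sqrt(3)*I)/2)


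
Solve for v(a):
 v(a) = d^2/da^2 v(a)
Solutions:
 v(a) = C1*exp(-a) + C2*exp(a)


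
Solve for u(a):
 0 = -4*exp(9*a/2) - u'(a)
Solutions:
 u(a) = C1 - 8*exp(9*a/2)/9


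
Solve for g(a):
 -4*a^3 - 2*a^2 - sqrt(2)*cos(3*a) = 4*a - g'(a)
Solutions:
 g(a) = C1 + a^4 + 2*a^3/3 + 2*a^2 + sqrt(2)*sin(3*a)/3


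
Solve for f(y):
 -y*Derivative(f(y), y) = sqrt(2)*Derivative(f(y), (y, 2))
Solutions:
 f(y) = C1 + C2*erf(2^(1/4)*y/2)


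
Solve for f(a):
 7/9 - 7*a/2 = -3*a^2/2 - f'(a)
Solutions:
 f(a) = C1 - a^3/2 + 7*a^2/4 - 7*a/9


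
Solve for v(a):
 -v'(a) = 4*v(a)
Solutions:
 v(a) = C1*exp(-4*a)


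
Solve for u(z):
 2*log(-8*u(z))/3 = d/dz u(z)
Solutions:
 -3*Integral(1/(log(-_y) + 3*log(2)), (_y, u(z)))/2 = C1 - z


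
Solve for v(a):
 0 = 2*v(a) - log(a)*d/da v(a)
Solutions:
 v(a) = C1*exp(2*li(a))


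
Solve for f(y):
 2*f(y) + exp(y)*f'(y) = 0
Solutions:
 f(y) = C1*exp(2*exp(-y))


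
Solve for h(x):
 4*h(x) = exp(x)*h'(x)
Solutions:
 h(x) = C1*exp(-4*exp(-x))


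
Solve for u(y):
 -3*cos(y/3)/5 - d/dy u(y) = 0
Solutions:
 u(y) = C1 - 9*sin(y/3)/5


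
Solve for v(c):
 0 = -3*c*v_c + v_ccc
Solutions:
 v(c) = C1 + Integral(C2*airyai(3^(1/3)*c) + C3*airybi(3^(1/3)*c), c)


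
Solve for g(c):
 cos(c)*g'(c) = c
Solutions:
 g(c) = C1 + Integral(c/cos(c), c)


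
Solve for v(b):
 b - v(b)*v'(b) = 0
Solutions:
 v(b) = -sqrt(C1 + b^2)
 v(b) = sqrt(C1 + b^2)


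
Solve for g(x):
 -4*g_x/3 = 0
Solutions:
 g(x) = C1


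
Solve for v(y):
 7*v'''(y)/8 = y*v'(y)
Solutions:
 v(y) = C1 + Integral(C2*airyai(2*7^(2/3)*y/7) + C3*airybi(2*7^(2/3)*y/7), y)


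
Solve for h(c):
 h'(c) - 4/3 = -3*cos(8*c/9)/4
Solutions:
 h(c) = C1 + 4*c/3 - 27*sin(8*c/9)/32


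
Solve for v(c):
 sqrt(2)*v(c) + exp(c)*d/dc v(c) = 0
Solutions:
 v(c) = C1*exp(sqrt(2)*exp(-c))


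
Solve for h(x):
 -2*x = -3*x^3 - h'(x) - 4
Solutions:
 h(x) = C1 - 3*x^4/4 + x^2 - 4*x


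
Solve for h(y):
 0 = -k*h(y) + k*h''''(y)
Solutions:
 h(y) = C1*exp(-y) + C2*exp(y) + C3*sin(y) + C4*cos(y)


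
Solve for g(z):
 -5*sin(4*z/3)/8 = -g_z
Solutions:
 g(z) = C1 - 15*cos(4*z/3)/32


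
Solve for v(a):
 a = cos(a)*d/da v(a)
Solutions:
 v(a) = C1 + Integral(a/cos(a), a)


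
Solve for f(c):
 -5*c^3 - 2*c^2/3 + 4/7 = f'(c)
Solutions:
 f(c) = C1 - 5*c^4/4 - 2*c^3/9 + 4*c/7


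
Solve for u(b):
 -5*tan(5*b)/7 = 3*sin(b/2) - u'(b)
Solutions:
 u(b) = C1 - log(cos(5*b))/7 - 6*cos(b/2)


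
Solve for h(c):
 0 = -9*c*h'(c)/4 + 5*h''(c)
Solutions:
 h(c) = C1 + C2*erfi(3*sqrt(10)*c/20)


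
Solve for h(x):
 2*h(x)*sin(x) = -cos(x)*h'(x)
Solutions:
 h(x) = C1*cos(x)^2


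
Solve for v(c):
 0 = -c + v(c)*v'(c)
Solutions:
 v(c) = -sqrt(C1 + c^2)
 v(c) = sqrt(C1 + c^2)


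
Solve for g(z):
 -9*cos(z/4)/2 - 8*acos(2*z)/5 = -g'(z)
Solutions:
 g(z) = C1 + 8*z*acos(2*z)/5 - 4*sqrt(1 - 4*z^2)/5 + 18*sin(z/4)


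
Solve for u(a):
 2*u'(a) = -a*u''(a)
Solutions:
 u(a) = C1 + C2/a


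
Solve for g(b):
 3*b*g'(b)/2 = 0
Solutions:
 g(b) = C1


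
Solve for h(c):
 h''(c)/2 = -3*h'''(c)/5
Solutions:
 h(c) = C1 + C2*c + C3*exp(-5*c/6)


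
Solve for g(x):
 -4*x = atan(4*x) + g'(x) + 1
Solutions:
 g(x) = C1 - 2*x^2 - x*atan(4*x) - x + log(16*x^2 + 1)/8


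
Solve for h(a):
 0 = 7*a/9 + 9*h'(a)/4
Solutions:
 h(a) = C1 - 14*a^2/81


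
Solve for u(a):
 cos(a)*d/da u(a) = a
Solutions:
 u(a) = C1 + Integral(a/cos(a), a)


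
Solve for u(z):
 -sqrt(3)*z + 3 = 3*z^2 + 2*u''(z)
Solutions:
 u(z) = C1 + C2*z - z^4/8 - sqrt(3)*z^3/12 + 3*z^2/4


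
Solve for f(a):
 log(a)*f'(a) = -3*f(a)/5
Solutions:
 f(a) = C1*exp(-3*li(a)/5)


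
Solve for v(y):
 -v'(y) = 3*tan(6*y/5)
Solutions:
 v(y) = C1 + 5*log(cos(6*y/5))/2


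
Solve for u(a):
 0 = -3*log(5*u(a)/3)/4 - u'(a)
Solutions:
 -4*Integral(1/(-log(_y) - log(5) + log(3)), (_y, u(a)))/3 = C1 - a


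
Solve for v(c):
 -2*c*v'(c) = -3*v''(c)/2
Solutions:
 v(c) = C1 + C2*erfi(sqrt(6)*c/3)


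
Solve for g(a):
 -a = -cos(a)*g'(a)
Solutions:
 g(a) = C1 + Integral(a/cos(a), a)


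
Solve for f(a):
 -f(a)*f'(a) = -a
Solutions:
 f(a) = -sqrt(C1 + a^2)
 f(a) = sqrt(C1 + a^2)


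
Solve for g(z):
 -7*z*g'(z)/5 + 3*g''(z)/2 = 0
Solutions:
 g(z) = C1 + C2*erfi(sqrt(105)*z/15)


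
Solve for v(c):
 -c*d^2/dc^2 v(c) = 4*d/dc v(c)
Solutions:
 v(c) = C1 + C2/c^3


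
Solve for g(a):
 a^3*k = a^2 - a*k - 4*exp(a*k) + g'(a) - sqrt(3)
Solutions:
 g(a) = C1 + a^4*k/4 - a^3/3 + a^2*k/2 + sqrt(3)*a + 4*exp(a*k)/k


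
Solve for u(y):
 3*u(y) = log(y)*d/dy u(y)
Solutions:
 u(y) = C1*exp(3*li(y))


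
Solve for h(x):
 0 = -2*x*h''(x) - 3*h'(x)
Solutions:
 h(x) = C1 + C2/sqrt(x)


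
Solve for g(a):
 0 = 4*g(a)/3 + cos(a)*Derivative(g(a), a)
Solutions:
 g(a) = C1*(sin(a) - 1)^(2/3)/(sin(a) + 1)^(2/3)


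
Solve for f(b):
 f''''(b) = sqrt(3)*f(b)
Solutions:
 f(b) = C1*exp(-3^(1/8)*b) + C2*exp(3^(1/8)*b) + C3*sin(3^(1/8)*b) + C4*cos(3^(1/8)*b)


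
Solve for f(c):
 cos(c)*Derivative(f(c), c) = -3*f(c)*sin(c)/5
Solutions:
 f(c) = C1*cos(c)^(3/5)


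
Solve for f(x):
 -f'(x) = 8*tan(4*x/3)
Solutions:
 f(x) = C1 + 6*log(cos(4*x/3))


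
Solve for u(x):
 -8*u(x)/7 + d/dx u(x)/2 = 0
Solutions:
 u(x) = C1*exp(16*x/7)


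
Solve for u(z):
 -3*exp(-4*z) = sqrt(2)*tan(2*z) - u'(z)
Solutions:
 u(z) = C1 + sqrt(2)*log(tan(2*z)^2 + 1)/4 - 3*exp(-4*z)/4


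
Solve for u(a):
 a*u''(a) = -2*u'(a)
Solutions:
 u(a) = C1 + C2/a


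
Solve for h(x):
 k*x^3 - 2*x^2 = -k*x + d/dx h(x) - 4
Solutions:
 h(x) = C1 + k*x^4/4 + k*x^2/2 - 2*x^3/3 + 4*x


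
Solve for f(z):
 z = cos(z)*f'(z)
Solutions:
 f(z) = C1 + Integral(z/cos(z), z)


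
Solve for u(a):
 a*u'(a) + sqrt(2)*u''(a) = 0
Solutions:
 u(a) = C1 + C2*erf(2^(1/4)*a/2)


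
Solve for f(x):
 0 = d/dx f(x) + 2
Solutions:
 f(x) = C1 - 2*x


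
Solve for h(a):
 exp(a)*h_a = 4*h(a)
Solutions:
 h(a) = C1*exp(-4*exp(-a))


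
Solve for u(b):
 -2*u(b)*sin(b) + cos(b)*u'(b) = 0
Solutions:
 u(b) = C1/cos(b)^2


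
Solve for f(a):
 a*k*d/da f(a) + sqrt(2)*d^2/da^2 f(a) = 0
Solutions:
 f(a) = Piecewise((-2^(3/4)*sqrt(pi)*C1*erf(2^(1/4)*a*sqrt(k)/2)/(2*sqrt(k)) - C2, (k > 0) | (k < 0)), (-C1*a - C2, True))


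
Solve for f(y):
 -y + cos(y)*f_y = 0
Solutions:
 f(y) = C1 + Integral(y/cos(y), y)


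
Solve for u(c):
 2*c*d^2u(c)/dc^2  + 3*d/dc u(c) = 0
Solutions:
 u(c) = C1 + C2/sqrt(c)


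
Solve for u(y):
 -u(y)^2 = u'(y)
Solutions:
 u(y) = 1/(C1 + y)


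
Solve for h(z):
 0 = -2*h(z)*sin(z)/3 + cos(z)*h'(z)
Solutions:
 h(z) = C1/cos(z)^(2/3)


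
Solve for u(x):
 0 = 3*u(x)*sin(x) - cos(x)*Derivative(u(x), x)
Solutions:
 u(x) = C1/cos(x)^3


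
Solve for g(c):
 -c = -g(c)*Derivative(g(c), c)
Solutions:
 g(c) = -sqrt(C1 + c^2)
 g(c) = sqrt(C1 + c^2)


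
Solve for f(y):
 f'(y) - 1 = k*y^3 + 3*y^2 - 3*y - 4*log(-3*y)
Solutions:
 f(y) = C1 + k*y^4/4 + y^3 - 3*y^2/2 - 4*y*log(-y) + y*(5 - 4*log(3))


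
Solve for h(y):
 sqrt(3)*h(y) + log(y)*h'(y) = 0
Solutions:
 h(y) = C1*exp(-sqrt(3)*li(y))


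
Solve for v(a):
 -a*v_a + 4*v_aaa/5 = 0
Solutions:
 v(a) = C1 + Integral(C2*airyai(10^(1/3)*a/2) + C3*airybi(10^(1/3)*a/2), a)


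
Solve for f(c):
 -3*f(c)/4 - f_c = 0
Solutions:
 f(c) = C1*exp(-3*c/4)


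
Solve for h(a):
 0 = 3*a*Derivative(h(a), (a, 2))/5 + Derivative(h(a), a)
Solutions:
 h(a) = C1 + C2/a^(2/3)


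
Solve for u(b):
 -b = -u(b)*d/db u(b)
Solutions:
 u(b) = -sqrt(C1 + b^2)
 u(b) = sqrt(C1 + b^2)


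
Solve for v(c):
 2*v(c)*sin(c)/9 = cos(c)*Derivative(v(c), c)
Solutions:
 v(c) = C1/cos(c)^(2/9)


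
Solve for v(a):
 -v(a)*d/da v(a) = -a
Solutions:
 v(a) = -sqrt(C1 + a^2)
 v(a) = sqrt(C1 + a^2)


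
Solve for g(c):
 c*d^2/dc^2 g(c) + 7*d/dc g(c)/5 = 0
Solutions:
 g(c) = C1 + C2/c^(2/5)


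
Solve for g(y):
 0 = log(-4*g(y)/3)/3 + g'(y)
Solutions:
 3*Integral(1/(log(-_y) - log(3) + 2*log(2)), (_y, g(y))) = C1 - y


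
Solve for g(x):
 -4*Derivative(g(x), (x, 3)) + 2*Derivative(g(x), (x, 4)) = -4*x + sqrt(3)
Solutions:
 g(x) = C1 + C2*x + C3*x^2 + C4*exp(2*x) + x^4/24 + x^3*(2 - sqrt(3))/24


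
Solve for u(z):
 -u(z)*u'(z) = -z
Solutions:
 u(z) = -sqrt(C1 + z^2)
 u(z) = sqrt(C1 + z^2)


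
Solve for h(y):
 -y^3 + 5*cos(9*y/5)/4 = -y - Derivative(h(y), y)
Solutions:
 h(y) = C1 + y^4/4 - y^2/2 - 25*sin(9*y/5)/36


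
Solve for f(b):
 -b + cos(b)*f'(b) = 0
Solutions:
 f(b) = C1 + Integral(b/cos(b), b)


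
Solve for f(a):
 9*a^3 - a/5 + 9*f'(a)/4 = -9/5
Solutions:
 f(a) = C1 - a^4 + 2*a^2/45 - 4*a/5


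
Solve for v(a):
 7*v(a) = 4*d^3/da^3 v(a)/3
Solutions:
 v(a) = C3*exp(42^(1/3)*a/2) + (C1*sin(14^(1/3)*3^(5/6)*a/4) + C2*cos(14^(1/3)*3^(5/6)*a/4))*exp(-42^(1/3)*a/4)


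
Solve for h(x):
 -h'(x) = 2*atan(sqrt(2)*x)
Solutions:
 h(x) = C1 - 2*x*atan(sqrt(2)*x) + sqrt(2)*log(2*x^2 + 1)/2


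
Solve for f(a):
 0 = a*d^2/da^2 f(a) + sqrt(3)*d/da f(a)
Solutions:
 f(a) = C1 + C2*a^(1 - sqrt(3))


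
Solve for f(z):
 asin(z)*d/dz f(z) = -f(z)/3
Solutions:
 f(z) = C1*exp(-Integral(1/asin(z), z)/3)


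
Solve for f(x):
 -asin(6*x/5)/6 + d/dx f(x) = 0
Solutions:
 f(x) = C1 + x*asin(6*x/5)/6 + sqrt(25 - 36*x^2)/36


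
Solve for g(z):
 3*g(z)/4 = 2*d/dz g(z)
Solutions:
 g(z) = C1*exp(3*z/8)


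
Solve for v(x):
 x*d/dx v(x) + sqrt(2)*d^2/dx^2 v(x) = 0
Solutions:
 v(x) = C1 + C2*erf(2^(1/4)*x/2)


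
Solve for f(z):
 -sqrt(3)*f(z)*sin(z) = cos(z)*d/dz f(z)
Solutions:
 f(z) = C1*cos(z)^(sqrt(3))


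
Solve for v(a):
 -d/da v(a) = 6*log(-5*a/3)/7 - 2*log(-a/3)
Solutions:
 v(a) = C1 + 8*a*log(-a)/7 + a*(-log(46875)/7 - 8/7 - log(3))


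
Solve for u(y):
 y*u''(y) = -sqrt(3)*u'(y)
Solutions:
 u(y) = C1 + C2*y^(1 - sqrt(3))


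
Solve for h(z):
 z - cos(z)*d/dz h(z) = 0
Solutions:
 h(z) = C1 + Integral(z/cos(z), z)


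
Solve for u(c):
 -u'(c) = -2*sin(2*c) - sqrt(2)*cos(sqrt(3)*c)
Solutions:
 u(c) = C1 + sqrt(6)*sin(sqrt(3)*c)/3 - cos(2*c)


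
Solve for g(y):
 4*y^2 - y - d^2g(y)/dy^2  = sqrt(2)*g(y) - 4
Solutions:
 g(y) = C1*sin(2^(1/4)*y) + C2*cos(2^(1/4)*y) + 2*sqrt(2)*y^2 - sqrt(2)*y/2 - 4 + 2*sqrt(2)


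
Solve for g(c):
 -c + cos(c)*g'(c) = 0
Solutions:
 g(c) = C1 + Integral(c/cos(c), c)


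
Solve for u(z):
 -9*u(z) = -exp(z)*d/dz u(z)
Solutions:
 u(z) = C1*exp(-9*exp(-z))


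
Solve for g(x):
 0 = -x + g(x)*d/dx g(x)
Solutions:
 g(x) = -sqrt(C1 + x^2)
 g(x) = sqrt(C1 + x^2)


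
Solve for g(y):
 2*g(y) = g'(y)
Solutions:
 g(y) = C1*exp(2*y)


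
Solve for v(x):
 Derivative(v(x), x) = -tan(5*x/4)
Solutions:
 v(x) = C1 + 4*log(cos(5*x/4))/5


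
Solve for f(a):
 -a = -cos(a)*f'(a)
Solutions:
 f(a) = C1 + Integral(a/cos(a), a)


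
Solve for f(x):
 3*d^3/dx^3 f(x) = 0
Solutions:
 f(x) = C1 + C2*x + C3*x^2


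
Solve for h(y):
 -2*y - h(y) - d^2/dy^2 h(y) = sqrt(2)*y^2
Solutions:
 h(y) = C1*sin(y) + C2*cos(y) - sqrt(2)*y^2 - 2*y + 2*sqrt(2)


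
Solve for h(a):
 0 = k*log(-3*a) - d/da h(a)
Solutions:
 h(a) = C1 + a*k*log(-a) + a*k*(-1 + log(3))


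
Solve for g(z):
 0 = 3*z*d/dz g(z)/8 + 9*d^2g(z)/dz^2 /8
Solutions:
 g(z) = C1 + C2*erf(sqrt(6)*z/6)


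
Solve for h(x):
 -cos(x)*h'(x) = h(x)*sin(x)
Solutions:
 h(x) = C1*cos(x)


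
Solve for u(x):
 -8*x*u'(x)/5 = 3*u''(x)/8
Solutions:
 u(x) = C1 + C2*erf(4*sqrt(30)*x/15)


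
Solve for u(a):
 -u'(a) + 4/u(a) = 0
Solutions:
 u(a) = -sqrt(C1 + 8*a)
 u(a) = sqrt(C1 + 8*a)


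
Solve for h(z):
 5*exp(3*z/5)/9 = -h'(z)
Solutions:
 h(z) = C1 - 25*exp(3*z/5)/27


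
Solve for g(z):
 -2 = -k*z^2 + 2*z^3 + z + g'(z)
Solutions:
 g(z) = C1 + k*z^3/3 - z^4/2 - z^2/2 - 2*z


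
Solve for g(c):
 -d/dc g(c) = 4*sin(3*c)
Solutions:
 g(c) = C1 + 4*cos(3*c)/3


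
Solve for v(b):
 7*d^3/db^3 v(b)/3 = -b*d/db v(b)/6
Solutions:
 v(b) = C1 + Integral(C2*airyai(-14^(2/3)*b/14) + C3*airybi(-14^(2/3)*b/14), b)


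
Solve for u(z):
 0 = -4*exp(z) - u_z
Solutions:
 u(z) = C1 - 4*exp(z)


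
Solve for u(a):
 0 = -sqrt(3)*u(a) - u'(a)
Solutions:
 u(a) = C1*exp(-sqrt(3)*a)


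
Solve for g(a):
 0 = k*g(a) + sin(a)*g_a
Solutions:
 g(a) = C1*exp(k*(-log(cos(a) - 1) + log(cos(a) + 1))/2)


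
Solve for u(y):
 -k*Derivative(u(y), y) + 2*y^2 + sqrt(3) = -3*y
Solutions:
 u(y) = C1 + 2*y^3/(3*k) + 3*y^2/(2*k) + sqrt(3)*y/k


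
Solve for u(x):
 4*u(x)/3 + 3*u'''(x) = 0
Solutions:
 u(x) = C3*exp(-2^(2/3)*3^(1/3)*x/3) + (C1*sin(2^(2/3)*3^(5/6)*x/6) + C2*cos(2^(2/3)*3^(5/6)*x/6))*exp(2^(2/3)*3^(1/3)*x/6)


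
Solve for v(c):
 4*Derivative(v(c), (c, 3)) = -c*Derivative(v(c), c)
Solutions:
 v(c) = C1 + Integral(C2*airyai(-2^(1/3)*c/2) + C3*airybi(-2^(1/3)*c/2), c)


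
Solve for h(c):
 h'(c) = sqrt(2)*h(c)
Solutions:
 h(c) = C1*exp(sqrt(2)*c)


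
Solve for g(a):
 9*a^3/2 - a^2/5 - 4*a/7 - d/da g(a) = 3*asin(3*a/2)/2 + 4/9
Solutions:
 g(a) = C1 + 9*a^4/8 - a^3/15 - 2*a^2/7 - 3*a*asin(3*a/2)/2 - 4*a/9 - sqrt(4 - 9*a^2)/2


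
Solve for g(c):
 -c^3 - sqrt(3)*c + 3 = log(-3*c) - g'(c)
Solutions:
 g(c) = C1 + c^4/4 + sqrt(3)*c^2/2 + c*log(-c) + c*(-4 + log(3))


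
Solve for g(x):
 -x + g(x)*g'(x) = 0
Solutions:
 g(x) = -sqrt(C1 + x^2)
 g(x) = sqrt(C1 + x^2)


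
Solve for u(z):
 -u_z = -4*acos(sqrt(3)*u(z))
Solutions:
 Integral(1/acos(sqrt(3)*_y), (_y, u(z))) = C1 + 4*z


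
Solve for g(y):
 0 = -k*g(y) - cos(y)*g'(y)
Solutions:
 g(y) = C1*exp(k*(log(sin(y) - 1) - log(sin(y) + 1))/2)


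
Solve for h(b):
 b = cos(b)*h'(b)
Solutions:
 h(b) = C1 + Integral(b/cos(b), b)


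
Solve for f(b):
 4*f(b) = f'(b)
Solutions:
 f(b) = C1*exp(4*b)


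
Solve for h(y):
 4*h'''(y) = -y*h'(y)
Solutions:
 h(y) = C1 + Integral(C2*airyai(-2^(1/3)*y/2) + C3*airybi(-2^(1/3)*y/2), y)


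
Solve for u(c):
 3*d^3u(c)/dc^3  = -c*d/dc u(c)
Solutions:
 u(c) = C1 + Integral(C2*airyai(-3^(2/3)*c/3) + C3*airybi(-3^(2/3)*c/3), c)


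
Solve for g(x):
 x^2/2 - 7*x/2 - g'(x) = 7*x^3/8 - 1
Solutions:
 g(x) = C1 - 7*x^4/32 + x^3/6 - 7*x^2/4 + x


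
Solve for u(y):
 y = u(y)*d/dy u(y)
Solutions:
 u(y) = -sqrt(C1 + y^2)
 u(y) = sqrt(C1 + y^2)


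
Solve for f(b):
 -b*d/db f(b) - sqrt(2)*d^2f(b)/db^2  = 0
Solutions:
 f(b) = C1 + C2*erf(2^(1/4)*b/2)


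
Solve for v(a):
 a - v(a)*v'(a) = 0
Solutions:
 v(a) = -sqrt(C1 + a^2)
 v(a) = sqrt(C1 + a^2)


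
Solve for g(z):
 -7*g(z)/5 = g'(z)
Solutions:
 g(z) = C1*exp(-7*z/5)


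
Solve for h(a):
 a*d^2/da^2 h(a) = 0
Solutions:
 h(a) = C1 + C2*a


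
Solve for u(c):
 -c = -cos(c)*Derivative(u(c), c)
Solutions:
 u(c) = C1 + Integral(c/cos(c), c)


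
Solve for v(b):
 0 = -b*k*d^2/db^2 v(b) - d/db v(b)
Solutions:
 v(b) = C1 + b^(((re(k) - 1)*re(k) + im(k)^2)/(re(k)^2 + im(k)^2))*(C2*sin(log(b)*Abs(im(k))/(re(k)^2 + im(k)^2)) + C3*cos(log(b)*im(k)/(re(k)^2 + im(k)^2)))


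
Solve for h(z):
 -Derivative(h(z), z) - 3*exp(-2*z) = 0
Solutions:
 h(z) = C1 + 3*exp(-2*z)/2


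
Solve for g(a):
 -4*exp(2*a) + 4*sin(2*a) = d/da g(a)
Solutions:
 g(a) = C1 - 2*exp(2*a) - 2*cos(2*a)


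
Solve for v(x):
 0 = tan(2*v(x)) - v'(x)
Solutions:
 v(x) = -asin(C1*exp(2*x))/2 + pi/2
 v(x) = asin(C1*exp(2*x))/2


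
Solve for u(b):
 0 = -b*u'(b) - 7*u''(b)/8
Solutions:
 u(b) = C1 + C2*erf(2*sqrt(7)*b/7)


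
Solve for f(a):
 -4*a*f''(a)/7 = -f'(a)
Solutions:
 f(a) = C1 + C2*a^(11/4)


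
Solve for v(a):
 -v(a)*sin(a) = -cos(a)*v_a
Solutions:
 v(a) = C1/cos(a)


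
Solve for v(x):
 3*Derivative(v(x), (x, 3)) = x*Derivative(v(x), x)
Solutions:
 v(x) = C1 + Integral(C2*airyai(3^(2/3)*x/3) + C3*airybi(3^(2/3)*x/3), x)


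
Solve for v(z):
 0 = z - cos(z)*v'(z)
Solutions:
 v(z) = C1 + Integral(z/cos(z), z)


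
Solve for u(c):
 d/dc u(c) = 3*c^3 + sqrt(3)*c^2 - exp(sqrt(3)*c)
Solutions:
 u(c) = C1 + 3*c^4/4 + sqrt(3)*c^3/3 - sqrt(3)*exp(sqrt(3)*c)/3


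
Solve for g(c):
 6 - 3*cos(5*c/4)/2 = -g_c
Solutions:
 g(c) = C1 - 6*c + 6*sin(5*c/4)/5


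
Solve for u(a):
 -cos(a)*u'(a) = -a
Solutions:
 u(a) = C1 + Integral(a/cos(a), a)


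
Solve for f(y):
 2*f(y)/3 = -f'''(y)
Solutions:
 f(y) = C3*exp(-2^(1/3)*3^(2/3)*y/3) + (C1*sin(2^(1/3)*3^(1/6)*y/2) + C2*cos(2^(1/3)*3^(1/6)*y/2))*exp(2^(1/3)*3^(2/3)*y/6)


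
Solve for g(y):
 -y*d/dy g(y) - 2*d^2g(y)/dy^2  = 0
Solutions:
 g(y) = C1 + C2*erf(y/2)


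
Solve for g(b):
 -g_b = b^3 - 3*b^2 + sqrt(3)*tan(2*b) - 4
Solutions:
 g(b) = C1 - b^4/4 + b^3 + 4*b + sqrt(3)*log(cos(2*b))/2


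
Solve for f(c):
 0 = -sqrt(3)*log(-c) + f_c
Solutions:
 f(c) = C1 + sqrt(3)*c*log(-c) - sqrt(3)*c


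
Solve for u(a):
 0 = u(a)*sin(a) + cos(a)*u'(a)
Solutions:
 u(a) = C1*cos(a)


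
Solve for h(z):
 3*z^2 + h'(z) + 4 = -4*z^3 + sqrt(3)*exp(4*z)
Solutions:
 h(z) = C1 - z^4 - z^3 - 4*z + sqrt(3)*exp(4*z)/4


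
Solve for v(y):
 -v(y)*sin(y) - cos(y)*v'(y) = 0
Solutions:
 v(y) = C1*cos(y)


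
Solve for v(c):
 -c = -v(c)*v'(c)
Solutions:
 v(c) = -sqrt(C1 + c^2)
 v(c) = sqrt(C1 + c^2)


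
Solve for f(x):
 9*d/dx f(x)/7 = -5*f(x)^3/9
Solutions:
 f(x) = -9*sqrt(2)*sqrt(-1/(C1 - 35*x))/2
 f(x) = 9*sqrt(2)*sqrt(-1/(C1 - 35*x))/2


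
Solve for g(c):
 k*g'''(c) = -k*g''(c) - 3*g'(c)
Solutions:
 g(c) = C1 + C2*exp(c*(-1 + sqrt(k*(k - 12))/k)/2) + C3*exp(-c*(1 + sqrt(k*(k - 12))/k)/2)


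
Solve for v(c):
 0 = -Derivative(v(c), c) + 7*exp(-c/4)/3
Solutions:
 v(c) = C1 - 28*exp(-c/4)/3


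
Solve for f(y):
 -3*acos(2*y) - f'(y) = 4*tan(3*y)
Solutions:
 f(y) = C1 - 3*y*acos(2*y) + 3*sqrt(1 - 4*y^2)/2 + 4*log(cos(3*y))/3


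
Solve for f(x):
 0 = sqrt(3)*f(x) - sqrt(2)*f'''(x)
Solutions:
 f(x) = C3*exp(2^(5/6)*3^(1/6)*x/2) + (C1*sin(2^(5/6)*3^(2/3)*x/4) + C2*cos(2^(5/6)*3^(2/3)*x/4))*exp(-2^(5/6)*3^(1/6)*x/4)


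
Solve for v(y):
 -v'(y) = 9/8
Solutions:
 v(y) = C1 - 9*y/8


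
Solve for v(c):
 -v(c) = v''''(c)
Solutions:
 v(c) = (C1*sin(sqrt(2)*c/2) + C2*cos(sqrt(2)*c/2))*exp(-sqrt(2)*c/2) + (C3*sin(sqrt(2)*c/2) + C4*cos(sqrt(2)*c/2))*exp(sqrt(2)*c/2)


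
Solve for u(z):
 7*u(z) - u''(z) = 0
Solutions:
 u(z) = C1*exp(-sqrt(7)*z) + C2*exp(sqrt(7)*z)


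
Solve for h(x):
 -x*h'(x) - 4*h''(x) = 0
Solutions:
 h(x) = C1 + C2*erf(sqrt(2)*x/4)


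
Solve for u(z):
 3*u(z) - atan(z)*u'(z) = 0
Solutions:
 u(z) = C1*exp(3*Integral(1/atan(z), z))


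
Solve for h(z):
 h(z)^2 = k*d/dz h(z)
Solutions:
 h(z) = -k/(C1*k + z)


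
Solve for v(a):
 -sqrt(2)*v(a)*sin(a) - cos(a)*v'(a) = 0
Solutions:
 v(a) = C1*cos(a)^(sqrt(2))


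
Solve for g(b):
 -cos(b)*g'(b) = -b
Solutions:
 g(b) = C1 + Integral(b/cos(b), b)


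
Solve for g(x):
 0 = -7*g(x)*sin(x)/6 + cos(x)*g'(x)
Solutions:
 g(x) = C1/cos(x)^(7/6)


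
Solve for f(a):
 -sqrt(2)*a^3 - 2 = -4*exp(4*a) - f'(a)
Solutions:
 f(a) = C1 + sqrt(2)*a^4/4 + 2*a - exp(4*a)


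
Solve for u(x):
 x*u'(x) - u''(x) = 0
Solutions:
 u(x) = C1 + C2*erfi(sqrt(2)*x/2)


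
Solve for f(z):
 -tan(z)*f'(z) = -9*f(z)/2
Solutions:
 f(z) = C1*sin(z)^(9/2)


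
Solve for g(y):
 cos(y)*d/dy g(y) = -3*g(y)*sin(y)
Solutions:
 g(y) = C1*cos(y)^3


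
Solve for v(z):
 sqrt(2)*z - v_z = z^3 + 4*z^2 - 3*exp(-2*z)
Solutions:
 v(z) = C1 - z^4/4 - 4*z^3/3 + sqrt(2)*z^2/2 - 3*exp(-2*z)/2


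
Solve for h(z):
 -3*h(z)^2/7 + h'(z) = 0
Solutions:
 h(z) = -7/(C1 + 3*z)


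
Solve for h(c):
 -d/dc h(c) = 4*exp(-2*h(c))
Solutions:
 h(c) = log(-sqrt(C1 - 8*c))
 h(c) = log(C1 - 8*c)/2


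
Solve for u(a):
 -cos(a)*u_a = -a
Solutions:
 u(a) = C1 + Integral(a/cos(a), a)


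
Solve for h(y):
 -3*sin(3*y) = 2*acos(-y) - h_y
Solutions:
 h(y) = C1 + 2*y*acos(-y) + 2*sqrt(1 - y^2) - cos(3*y)


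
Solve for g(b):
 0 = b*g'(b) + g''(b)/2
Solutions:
 g(b) = C1 + C2*erf(b)


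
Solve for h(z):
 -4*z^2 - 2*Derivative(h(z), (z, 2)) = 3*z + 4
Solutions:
 h(z) = C1 + C2*z - z^4/6 - z^3/4 - z^2


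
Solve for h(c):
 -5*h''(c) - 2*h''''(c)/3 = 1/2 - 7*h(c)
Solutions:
 h(c) = C1*exp(-c*sqrt(-15 + sqrt(393))/2) + C2*exp(c*sqrt(-15 + sqrt(393))/2) + C3*sin(c*sqrt(15 + sqrt(393))/2) + C4*cos(c*sqrt(15 + sqrt(393))/2) + 1/14


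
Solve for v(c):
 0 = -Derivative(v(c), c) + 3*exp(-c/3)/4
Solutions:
 v(c) = C1 - 9*exp(-c/3)/4


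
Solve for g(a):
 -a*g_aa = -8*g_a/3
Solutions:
 g(a) = C1 + C2*a^(11/3)


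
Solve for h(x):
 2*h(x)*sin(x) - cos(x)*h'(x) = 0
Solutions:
 h(x) = C1/cos(x)^2


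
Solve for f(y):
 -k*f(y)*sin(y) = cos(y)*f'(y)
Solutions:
 f(y) = C1*exp(k*log(cos(y)))


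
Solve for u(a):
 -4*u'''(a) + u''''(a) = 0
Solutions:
 u(a) = C1 + C2*a + C3*a^2 + C4*exp(4*a)


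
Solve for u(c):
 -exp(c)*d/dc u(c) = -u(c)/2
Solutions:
 u(c) = C1*exp(-exp(-c)/2)


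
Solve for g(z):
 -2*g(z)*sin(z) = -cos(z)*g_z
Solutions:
 g(z) = C1/cos(z)^2


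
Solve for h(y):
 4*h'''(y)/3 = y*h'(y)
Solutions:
 h(y) = C1 + Integral(C2*airyai(6^(1/3)*y/2) + C3*airybi(6^(1/3)*y/2), y)


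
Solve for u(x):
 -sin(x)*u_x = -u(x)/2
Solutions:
 u(x) = C1*(cos(x) - 1)^(1/4)/(cos(x) + 1)^(1/4)


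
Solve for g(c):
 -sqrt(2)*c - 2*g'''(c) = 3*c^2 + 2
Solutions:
 g(c) = C1 + C2*c + C3*c^2 - c^5/40 - sqrt(2)*c^4/48 - c^3/6


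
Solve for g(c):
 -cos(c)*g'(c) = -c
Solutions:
 g(c) = C1 + Integral(c/cos(c), c)


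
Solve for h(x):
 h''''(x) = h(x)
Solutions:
 h(x) = C1*exp(-x) + C2*exp(x) + C3*sin(x) + C4*cos(x)


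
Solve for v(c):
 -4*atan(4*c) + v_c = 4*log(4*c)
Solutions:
 v(c) = C1 + 4*c*log(c) + 4*c*atan(4*c) - 4*c + 8*c*log(2) - log(16*c^2 + 1)/2


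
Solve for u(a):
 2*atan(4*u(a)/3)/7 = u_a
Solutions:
 Integral(1/atan(4*_y/3), (_y, u(a))) = C1 + 2*a/7


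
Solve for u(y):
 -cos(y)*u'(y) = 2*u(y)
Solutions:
 u(y) = C1*(sin(y) - 1)/(sin(y) + 1)


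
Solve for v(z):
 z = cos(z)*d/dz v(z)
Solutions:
 v(z) = C1 + Integral(z/cos(z), z)


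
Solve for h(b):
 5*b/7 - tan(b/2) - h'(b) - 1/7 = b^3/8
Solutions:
 h(b) = C1 - b^4/32 + 5*b^2/14 - b/7 + 2*log(cos(b/2))


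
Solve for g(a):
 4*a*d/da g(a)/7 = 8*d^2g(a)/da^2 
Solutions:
 g(a) = C1 + C2*erfi(sqrt(7)*a/14)


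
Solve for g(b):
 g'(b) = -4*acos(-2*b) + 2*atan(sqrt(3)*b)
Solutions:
 g(b) = C1 - 4*b*acos(-2*b) + 2*b*atan(sqrt(3)*b) - 2*sqrt(1 - 4*b^2) - sqrt(3)*log(3*b^2 + 1)/3


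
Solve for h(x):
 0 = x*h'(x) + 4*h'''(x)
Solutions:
 h(x) = C1 + Integral(C2*airyai(-2^(1/3)*x/2) + C3*airybi(-2^(1/3)*x/2), x)


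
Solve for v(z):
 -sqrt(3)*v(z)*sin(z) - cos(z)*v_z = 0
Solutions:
 v(z) = C1*cos(z)^(sqrt(3))


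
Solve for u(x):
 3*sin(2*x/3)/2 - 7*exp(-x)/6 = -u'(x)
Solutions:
 u(x) = C1 + 9*cos(2*x/3)/4 - 7*exp(-x)/6


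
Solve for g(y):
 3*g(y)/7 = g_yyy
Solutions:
 g(y) = C3*exp(3^(1/3)*7^(2/3)*y/7) + (C1*sin(3^(5/6)*7^(2/3)*y/14) + C2*cos(3^(5/6)*7^(2/3)*y/14))*exp(-3^(1/3)*7^(2/3)*y/14)


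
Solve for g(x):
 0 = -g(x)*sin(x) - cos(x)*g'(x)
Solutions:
 g(x) = C1*cos(x)


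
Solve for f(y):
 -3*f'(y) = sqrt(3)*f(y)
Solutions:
 f(y) = C1*exp(-sqrt(3)*y/3)


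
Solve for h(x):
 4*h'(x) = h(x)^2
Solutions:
 h(x) = -4/(C1 + x)


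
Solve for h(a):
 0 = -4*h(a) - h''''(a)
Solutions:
 h(a) = (C1*sin(a) + C2*cos(a))*exp(-a) + (C3*sin(a) + C4*cos(a))*exp(a)


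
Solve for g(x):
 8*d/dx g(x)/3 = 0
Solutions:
 g(x) = C1


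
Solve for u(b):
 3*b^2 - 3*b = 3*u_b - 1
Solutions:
 u(b) = C1 + b^3/3 - b^2/2 + b/3


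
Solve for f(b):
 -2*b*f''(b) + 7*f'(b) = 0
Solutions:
 f(b) = C1 + C2*b^(9/2)


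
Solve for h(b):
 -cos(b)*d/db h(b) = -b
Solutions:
 h(b) = C1 + Integral(b/cos(b), b)


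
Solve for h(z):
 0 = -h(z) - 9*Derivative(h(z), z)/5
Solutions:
 h(z) = C1*exp(-5*z/9)


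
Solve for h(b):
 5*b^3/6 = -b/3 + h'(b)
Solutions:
 h(b) = C1 + 5*b^4/24 + b^2/6


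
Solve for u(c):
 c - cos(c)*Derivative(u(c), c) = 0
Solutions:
 u(c) = C1 + Integral(c/cos(c), c)


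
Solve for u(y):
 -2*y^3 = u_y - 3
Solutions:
 u(y) = C1 - y^4/2 + 3*y


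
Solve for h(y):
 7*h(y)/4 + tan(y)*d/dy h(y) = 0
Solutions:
 h(y) = C1/sin(y)^(7/4)


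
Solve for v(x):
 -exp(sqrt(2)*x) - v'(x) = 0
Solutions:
 v(x) = C1 - sqrt(2)*exp(sqrt(2)*x)/2


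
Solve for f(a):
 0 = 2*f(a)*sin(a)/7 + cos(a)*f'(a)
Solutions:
 f(a) = C1*cos(a)^(2/7)


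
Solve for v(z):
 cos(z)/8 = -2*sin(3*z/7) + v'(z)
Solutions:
 v(z) = C1 + sin(z)/8 - 14*cos(3*z/7)/3


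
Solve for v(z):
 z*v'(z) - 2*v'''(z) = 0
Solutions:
 v(z) = C1 + Integral(C2*airyai(2^(2/3)*z/2) + C3*airybi(2^(2/3)*z/2), z)


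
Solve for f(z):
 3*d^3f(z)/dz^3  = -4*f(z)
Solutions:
 f(z) = C3*exp(-6^(2/3)*z/3) + (C1*sin(2^(2/3)*3^(1/6)*z/2) + C2*cos(2^(2/3)*3^(1/6)*z/2))*exp(6^(2/3)*z/6)


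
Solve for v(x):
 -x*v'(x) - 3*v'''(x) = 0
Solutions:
 v(x) = C1 + Integral(C2*airyai(-3^(2/3)*x/3) + C3*airybi(-3^(2/3)*x/3), x)


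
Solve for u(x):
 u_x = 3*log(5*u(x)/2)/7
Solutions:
 7*Integral(1/(-log(_y) - log(5) + log(2)), (_y, u(x)))/3 = C1 - x


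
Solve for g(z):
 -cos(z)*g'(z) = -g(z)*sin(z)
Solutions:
 g(z) = C1/cos(z)


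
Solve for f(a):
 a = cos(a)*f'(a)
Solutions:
 f(a) = C1 + Integral(a/cos(a), a)


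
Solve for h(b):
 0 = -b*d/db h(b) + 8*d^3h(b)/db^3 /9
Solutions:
 h(b) = C1 + Integral(C2*airyai(3^(2/3)*b/2) + C3*airybi(3^(2/3)*b/2), b)


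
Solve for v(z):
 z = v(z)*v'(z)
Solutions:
 v(z) = -sqrt(C1 + z^2)
 v(z) = sqrt(C1 + z^2)


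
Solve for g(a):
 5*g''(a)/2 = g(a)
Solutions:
 g(a) = C1*exp(-sqrt(10)*a/5) + C2*exp(sqrt(10)*a/5)


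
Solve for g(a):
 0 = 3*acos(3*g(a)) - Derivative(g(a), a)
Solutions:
 Integral(1/acos(3*_y), (_y, g(a))) = C1 + 3*a


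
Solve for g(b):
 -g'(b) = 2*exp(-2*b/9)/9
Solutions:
 g(b) = C1 + exp(-2*b/9)


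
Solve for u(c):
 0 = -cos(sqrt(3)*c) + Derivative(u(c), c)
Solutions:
 u(c) = C1 + sqrt(3)*sin(sqrt(3)*c)/3


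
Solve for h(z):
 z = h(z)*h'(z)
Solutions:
 h(z) = -sqrt(C1 + z^2)
 h(z) = sqrt(C1 + z^2)


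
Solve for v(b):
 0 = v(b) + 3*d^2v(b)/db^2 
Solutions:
 v(b) = C1*sin(sqrt(3)*b/3) + C2*cos(sqrt(3)*b/3)


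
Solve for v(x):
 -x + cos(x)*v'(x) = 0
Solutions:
 v(x) = C1 + Integral(x/cos(x), x)


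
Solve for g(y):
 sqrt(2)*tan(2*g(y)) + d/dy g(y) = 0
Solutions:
 g(y) = -asin(C1*exp(-2*sqrt(2)*y))/2 + pi/2
 g(y) = asin(C1*exp(-2*sqrt(2)*y))/2


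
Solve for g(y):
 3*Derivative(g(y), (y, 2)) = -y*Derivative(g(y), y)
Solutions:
 g(y) = C1 + C2*erf(sqrt(6)*y/6)


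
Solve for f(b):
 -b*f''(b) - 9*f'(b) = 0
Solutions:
 f(b) = C1 + C2/b^8


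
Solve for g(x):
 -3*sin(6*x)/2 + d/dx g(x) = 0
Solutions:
 g(x) = C1 - cos(6*x)/4


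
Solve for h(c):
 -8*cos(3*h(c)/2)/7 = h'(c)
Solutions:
 8*c/7 - log(sin(3*h(c)/2) - 1)/3 + log(sin(3*h(c)/2) + 1)/3 = C1


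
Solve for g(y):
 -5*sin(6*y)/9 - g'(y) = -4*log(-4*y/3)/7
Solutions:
 g(y) = C1 + 4*y*log(-y)/7 - 4*y*log(3)/7 - 4*y/7 + 8*y*log(2)/7 + 5*cos(6*y)/54


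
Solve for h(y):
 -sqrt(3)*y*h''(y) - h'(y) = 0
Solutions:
 h(y) = C1 + C2*y^(1 - sqrt(3)/3)


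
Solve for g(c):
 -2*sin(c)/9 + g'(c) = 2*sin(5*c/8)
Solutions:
 g(c) = C1 - 16*cos(5*c/8)/5 - 2*cos(c)/9


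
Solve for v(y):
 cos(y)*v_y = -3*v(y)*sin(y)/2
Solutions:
 v(y) = C1*cos(y)^(3/2)


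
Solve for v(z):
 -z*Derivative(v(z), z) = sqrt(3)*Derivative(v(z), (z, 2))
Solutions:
 v(z) = C1 + C2*erf(sqrt(2)*3^(3/4)*z/6)


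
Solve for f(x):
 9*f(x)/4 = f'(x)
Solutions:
 f(x) = C1*exp(9*x/4)


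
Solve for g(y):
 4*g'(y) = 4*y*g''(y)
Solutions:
 g(y) = C1 + C2*y^2


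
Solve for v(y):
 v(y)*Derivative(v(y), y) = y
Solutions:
 v(y) = -sqrt(C1 + y^2)
 v(y) = sqrt(C1 + y^2)


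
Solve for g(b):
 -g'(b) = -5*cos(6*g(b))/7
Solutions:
 -5*b/7 - log(sin(6*g(b)) - 1)/12 + log(sin(6*g(b)) + 1)/12 = C1


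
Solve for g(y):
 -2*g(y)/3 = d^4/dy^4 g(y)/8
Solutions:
 g(y) = (C1*sin(sqrt(2)*3^(3/4)*y/3) + C2*cos(sqrt(2)*3^(3/4)*y/3))*exp(-sqrt(2)*3^(3/4)*y/3) + (C3*sin(sqrt(2)*3^(3/4)*y/3) + C4*cos(sqrt(2)*3^(3/4)*y/3))*exp(sqrt(2)*3^(3/4)*y/3)


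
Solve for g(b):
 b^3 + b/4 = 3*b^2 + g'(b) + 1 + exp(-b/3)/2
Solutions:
 g(b) = C1 + b^4/4 - b^3 + b^2/8 - b + 3*exp(-b/3)/2


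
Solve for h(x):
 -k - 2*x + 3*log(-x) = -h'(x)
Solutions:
 h(x) = C1 + x^2 + x*(k + 3) - 3*x*log(-x)


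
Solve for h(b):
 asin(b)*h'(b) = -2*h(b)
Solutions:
 h(b) = C1*exp(-2*Integral(1/asin(b), b))


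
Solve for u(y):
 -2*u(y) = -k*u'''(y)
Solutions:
 u(y) = C1*exp(2^(1/3)*y*(1/k)^(1/3)) + C2*exp(2^(1/3)*y*(-1 + sqrt(3)*I)*(1/k)^(1/3)/2) + C3*exp(-2^(1/3)*y*(1 + sqrt(3)*I)*(1/k)^(1/3)/2)


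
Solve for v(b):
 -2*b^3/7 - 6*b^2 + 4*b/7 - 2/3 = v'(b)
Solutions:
 v(b) = C1 - b^4/14 - 2*b^3 + 2*b^2/7 - 2*b/3


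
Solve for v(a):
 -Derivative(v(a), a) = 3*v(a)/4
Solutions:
 v(a) = C1*exp(-3*a/4)


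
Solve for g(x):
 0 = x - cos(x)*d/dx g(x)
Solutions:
 g(x) = C1 + Integral(x/cos(x), x)


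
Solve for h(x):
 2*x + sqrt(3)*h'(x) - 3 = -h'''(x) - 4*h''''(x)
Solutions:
 h(x) = C1 + C2*exp(x*(-2 + (1 + 216*sqrt(3) + sqrt(-1 + (1 + 216*sqrt(3))^2))^(-1/3) + (1 + 216*sqrt(3) + sqrt(-1 + (1 + 216*sqrt(3))^2))^(1/3))/24)*sin(sqrt(3)*x*(-(1 + 216*sqrt(3) + sqrt(-1 + (1 + 216*sqrt(3))^2))^(1/3) + (1 + 216*sqrt(3) + sqrt(-1 + (1 + 216*sqrt(3))^2))^(-1/3))/24) + C3*exp(x*(-2 + (1 + 216*sqrt(3) + sqrt(-1 + (1 + 216*sqrt(3))^2))^(-1/3) + (1 + 216*sqrt(3) + sqrt(-1 + (1 + 216*sqrt(3))^2))^(1/3))/24)*cos(sqrt(3)*x*(-(1 + 216*sqrt(3) + sqrt(-1 + (1 + 216*sqrt(3))^2))^(1/3) + (1 + 216*sqrt(3) + sqrt(-1 + (1 + 216*sqrt(3))^2))^(-1/3))/24) + C4*exp(-x*((1 + 216*sqrt(3) + sqrt(-1 + (1 + 216*sqrt(3))^2))^(-1/3) + 1 + (1 + 216*sqrt(3) + sqrt(-1 + (1 + 216*sqrt(3))^2))^(1/3))/12) - sqrt(3)*x^2/3 + sqrt(3)*x


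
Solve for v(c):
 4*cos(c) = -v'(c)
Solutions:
 v(c) = C1 - 4*sin(c)


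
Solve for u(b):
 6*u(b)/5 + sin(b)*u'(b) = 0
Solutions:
 u(b) = C1*(cos(b) + 1)^(3/5)/(cos(b) - 1)^(3/5)


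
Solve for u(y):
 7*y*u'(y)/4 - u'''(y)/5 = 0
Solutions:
 u(y) = C1 + Integral(C2*airyai(70^(1/3)*y/2) + C3*airybi(70^(1/3)*y/2), y)


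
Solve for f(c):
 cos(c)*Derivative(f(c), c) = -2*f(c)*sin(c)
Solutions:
 f(c) = C1*cos(c)^2


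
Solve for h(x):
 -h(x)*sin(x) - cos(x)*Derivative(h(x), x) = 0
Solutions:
 h(x) = C1*cos(x)


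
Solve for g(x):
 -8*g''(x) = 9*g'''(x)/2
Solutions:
 g(x) = C1 + C2*x + C3*exp(-16*x/9)


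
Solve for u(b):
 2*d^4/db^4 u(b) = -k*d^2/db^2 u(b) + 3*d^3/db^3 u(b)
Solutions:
 u(b) = C1 + C2*b + C3*exp(b*(3 - sqrt(9 - 8*k))/4) + C4*exp(b*(sqrt(9 - 8*k) + 3)/4)


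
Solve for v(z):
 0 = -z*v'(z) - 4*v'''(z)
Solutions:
 v(z) = C1 + Integral(C2*airyai(-2^(1/3)*z/2) + C3*airybi(-2^(1/3)*z/2), z)


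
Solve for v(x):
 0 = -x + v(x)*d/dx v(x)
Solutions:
 v(x) = -sqrt(C1 + x^2)
 v(x) = sqrt(C1 + x^2)


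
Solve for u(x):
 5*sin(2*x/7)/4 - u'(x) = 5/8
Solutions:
 u(x) = C1 - 5*x/8 - 35*cos(2*x/7)/8


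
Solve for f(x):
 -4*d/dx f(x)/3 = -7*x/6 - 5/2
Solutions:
 f(x) = C1 + 7*x^2/16 + 15*x/8


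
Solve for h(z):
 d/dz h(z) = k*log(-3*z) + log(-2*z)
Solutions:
 h(z) = C1 + z*(k + 1)*log(-z) + z*(-k + k*log(3) - 1 + log(2))


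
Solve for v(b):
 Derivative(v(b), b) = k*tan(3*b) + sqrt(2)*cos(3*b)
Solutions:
 v(b) = C1 - k*log(cos(3*b))/3 + sqrt(2)*sin(3*b)/3


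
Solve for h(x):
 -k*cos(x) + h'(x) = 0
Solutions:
 h(x) = C1 + k*sin(x)


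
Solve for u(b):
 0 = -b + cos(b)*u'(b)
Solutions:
 u(b) = C1 + Integral(b/cos(b), b)


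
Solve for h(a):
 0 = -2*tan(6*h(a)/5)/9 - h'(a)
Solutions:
 h(a) = -5*asin(C1*exp(-4*a/15))/6 + 5*pi/6
 h(a) = 5*asin(C1*exp(-4*a/15))/6


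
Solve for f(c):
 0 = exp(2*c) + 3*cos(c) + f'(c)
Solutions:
 f(c) = C1 - exp(2*c)/2 - 3*sin(c)


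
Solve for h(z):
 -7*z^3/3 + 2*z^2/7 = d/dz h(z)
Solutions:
 h(z) = C1 - 7*z^4/12 + 2*z^3/21


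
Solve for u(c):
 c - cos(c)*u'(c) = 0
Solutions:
 u(c) = C1 + Integral(c/cos(c), c)


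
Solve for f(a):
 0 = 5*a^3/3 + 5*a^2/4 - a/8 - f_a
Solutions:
 f(a) = C1 + 5*a^4/12 + 5*a^3/12 - a^2/16


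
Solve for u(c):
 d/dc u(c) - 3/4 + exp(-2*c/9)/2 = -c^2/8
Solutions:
 u(c) = C1 - c^3/24 + 3*c/4 + 9*exp(-2*c/9)/4


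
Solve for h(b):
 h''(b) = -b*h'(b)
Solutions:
 h(b) = C1 + C2*erf(sqrt(2)*b/2)


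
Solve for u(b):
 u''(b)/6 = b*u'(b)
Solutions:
 u(b) = C1 + C2*erfi(sqrt(3)*b)


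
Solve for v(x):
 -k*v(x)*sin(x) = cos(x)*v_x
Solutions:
 v(x) = C1*exp(k*log(cos(x)))


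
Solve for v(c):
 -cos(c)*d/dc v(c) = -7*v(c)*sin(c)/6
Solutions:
 v(c) = C1/cos(c)^(7/6)


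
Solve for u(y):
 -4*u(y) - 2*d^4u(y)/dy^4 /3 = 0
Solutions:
 u(y) = (C1*sin(2^(3/4)*3^(1/4)*y/2) + C2*cos(2^(3/4)*3^(1/4)*y/2))*exp(-2^(3/4)*3^(1/4)*y/2) + (C3*sin(2^(3/4)*3^(1/4)*y/2) + C4*cos(2^(3/4)*3^(1/4)*y/2))*exp(2^(3/4)*3^(1/4)*y/2)


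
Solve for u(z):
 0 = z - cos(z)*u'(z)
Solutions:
 u(z) = C1 + Integral(z/cos(z), z)


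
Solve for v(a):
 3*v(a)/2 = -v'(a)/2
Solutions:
 v(a) = C1*exp(-3*a)


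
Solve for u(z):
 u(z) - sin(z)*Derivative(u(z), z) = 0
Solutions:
 u(z) = C1*sqrt(cos(z) - 1)/sqrt(cos(z) + 1)


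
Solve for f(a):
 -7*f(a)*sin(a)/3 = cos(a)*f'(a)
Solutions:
 f(a) = C1*cos(a)^(7/3)


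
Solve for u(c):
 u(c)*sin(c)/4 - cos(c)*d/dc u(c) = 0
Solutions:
 u(c) = C1/cos(c)^(1/4)


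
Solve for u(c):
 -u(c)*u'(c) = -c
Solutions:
 u(c) = -sqrt(C1 + c^2)
 u(c) = sqrt(C1 + c^2)


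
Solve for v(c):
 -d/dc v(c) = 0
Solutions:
 v(c) = C1


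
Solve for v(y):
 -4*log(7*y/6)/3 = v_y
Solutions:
 v(y) = C1 - 4*y*log(y)/3 - 4*y*log(7)/3 + 4*y/3 + 4*y*log(6)/3


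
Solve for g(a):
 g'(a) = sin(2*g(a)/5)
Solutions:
 -a + 5*log(cos(2*g(a)/5) - 1)/4 - 5*log(cos(2*g(a)/5) + 1)/4 = C1


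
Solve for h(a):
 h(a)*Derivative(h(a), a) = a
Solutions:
 h(a) = -sqrt(C1 + a^2)
 h(a) = sqrt(C1 + a^2)


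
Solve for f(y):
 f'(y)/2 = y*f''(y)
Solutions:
 f(y) = C1 + C2*y^(3/2)


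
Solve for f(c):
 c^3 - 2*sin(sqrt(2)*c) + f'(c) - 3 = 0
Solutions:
 f(c) = C1 - c^4/4 + 3*c - sqrt(2)*cos(sqrt(2)*c)


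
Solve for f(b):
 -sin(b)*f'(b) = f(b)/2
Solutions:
 f(b) = C1*(cos(b) + 1)^(1/4)/(cos(b) - 1)^(1/4)


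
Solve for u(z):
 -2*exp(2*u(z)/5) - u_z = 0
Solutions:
 u(z) = 5*log(-sqrt(-1/(C1 - 2*z))) - 5*log(2) + 5*log(10)/2
 u(z) = 5*log(-1/(C1 - 2*z))/2 - 5*log(2) + 5*log(10)/2


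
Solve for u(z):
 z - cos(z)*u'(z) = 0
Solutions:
 u(z) = C1 + Integral(z/cos(z), z)


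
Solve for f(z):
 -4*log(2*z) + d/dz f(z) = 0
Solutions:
 f(z) = C1 + 4*z*log(z) - 4*z + z*log(16)


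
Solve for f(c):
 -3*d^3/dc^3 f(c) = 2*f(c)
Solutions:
 f(c) = C3*exp(-2^(1/3)*3^(2/3)*c/3) + (C1*sin(2^(1/3)*3^(1/6)*c/2) + C2*cos(2^(1/3)*3^(1/6)*c/2))*exp(2^(1/3)*3^(2/3)*c/6)


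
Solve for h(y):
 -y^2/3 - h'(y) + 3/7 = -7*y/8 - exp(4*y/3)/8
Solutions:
 h(y) = C1 - y^3/9 + 7*y^2/16 + 3*y/7 + 3*exp(4*y/3)/32


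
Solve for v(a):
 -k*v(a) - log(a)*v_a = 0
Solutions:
 v(a) = C1*exp(-k*li(a))


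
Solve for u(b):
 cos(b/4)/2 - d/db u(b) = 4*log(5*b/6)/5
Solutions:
 u(b) = C1 - 4*b*log(b)/5 - 4*b*log(5)/5 + 4*b/5 + 4*b*log(6)/5 + 2*sin(b/4)
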